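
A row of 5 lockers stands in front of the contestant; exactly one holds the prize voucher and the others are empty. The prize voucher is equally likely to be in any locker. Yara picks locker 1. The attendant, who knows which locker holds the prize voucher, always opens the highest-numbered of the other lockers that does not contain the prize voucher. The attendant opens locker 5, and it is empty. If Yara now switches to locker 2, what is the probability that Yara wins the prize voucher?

Condition on the true location of the prize voucher.
If it is in any of lockers 1, 2, 3, and 4 (prior 1/5 each): locker 5 is the highest-numbered option available, probability 1; weight (1/5)·1 = 1/5 each.
If it is in locker 5 (prior 1/5): the attendant opened locker 5, so this case is ruled out; weight (1/5)·0 = 0.
The weights sum to 4/5.
So P(the prize voucher in locker 2 | the attendant opened locker 5) = (1/5) / (4/5) = 1/4.

1/4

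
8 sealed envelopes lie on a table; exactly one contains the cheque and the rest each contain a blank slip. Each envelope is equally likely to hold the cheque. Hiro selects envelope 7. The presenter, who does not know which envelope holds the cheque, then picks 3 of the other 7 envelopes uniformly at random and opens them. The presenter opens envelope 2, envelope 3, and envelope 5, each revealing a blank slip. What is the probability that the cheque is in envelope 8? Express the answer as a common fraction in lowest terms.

1/5

Because the presenter chose which envelopes to open without knowing where the cheque is, the choice is independent of the prize location. Learning that none of the 3 opened envelopes holds the cheque simply rules out those 3 locations and leaves the remaining 5 envelopes still equally likely by symmetry.
So P(the cheque in envelope 8) = 1/5.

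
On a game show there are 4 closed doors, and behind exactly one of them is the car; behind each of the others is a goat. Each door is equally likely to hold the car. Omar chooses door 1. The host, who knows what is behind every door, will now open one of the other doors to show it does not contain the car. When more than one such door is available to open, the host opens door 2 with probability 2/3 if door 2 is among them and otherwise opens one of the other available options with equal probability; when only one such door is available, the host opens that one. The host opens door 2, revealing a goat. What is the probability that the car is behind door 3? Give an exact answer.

Consider each possible location of the car in turn.
If it is behind any of doors 1, 3, and 4 (prior 1/4 each): door 2 is available, opened with probability 2/3; weight (1/4)·(2/3) = 1/6 each.
If it is behind door 2 (prior 1/4): the host opened door 2, so this case is ruled out; weight (1/4)·0 = 0.
The weights sum to 1/2.
So P(the car behind door 3 | the host opened door 2) = (1/6) / (1/2) = 1/3.

1/3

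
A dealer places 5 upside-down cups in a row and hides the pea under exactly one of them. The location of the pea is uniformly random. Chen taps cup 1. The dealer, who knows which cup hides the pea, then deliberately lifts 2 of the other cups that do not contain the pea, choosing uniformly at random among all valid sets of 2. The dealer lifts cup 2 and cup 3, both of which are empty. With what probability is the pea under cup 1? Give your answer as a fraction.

1/5

Condition on the true location of the pea.
If it is under cup 1 (prior 1/5): the dealer has 6 equally likely choices, so probability 1/6; weight (1/5)·(1/6) = 1/30.
If it is under either of cups 2 and 3 (prior 1/5 each): that cup was opened and seen not to hold the prize — ruled out; weight (1/5)·0 = 0 each.
If it is under either of cups 4 and 5 (prior 1/5 each): the dealer has 3 equally likely choices, so probability 1/3; weight (1/5)·(1/3) = 1/15 each.
The weights sum to 1/6.
So P(the pea under cup 1 | the dealer opened cup 2 and cup 3) = (1/30) / (1/6) = 1/5.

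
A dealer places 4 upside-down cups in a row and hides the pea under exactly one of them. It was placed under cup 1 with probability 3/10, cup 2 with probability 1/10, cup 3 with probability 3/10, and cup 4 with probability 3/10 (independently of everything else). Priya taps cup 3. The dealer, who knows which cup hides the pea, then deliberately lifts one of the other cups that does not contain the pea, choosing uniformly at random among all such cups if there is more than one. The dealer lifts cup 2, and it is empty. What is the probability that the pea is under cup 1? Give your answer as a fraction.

Apply Bayes' rule, conditioning on where the pea actually is.
If it is under either of cups 1 and 4 (prior 3/10 each): the dealer has 2 equally likely choices, so probability 1/2; weight (3/10)·(1/2) = 3/20 each.
If it is under cup 2 (prior 1/10): the dealer opened cup 2, so this case is ruled out; weight (1/10)·0 = 0.
If it is under cup 3 (prior 3/10): the dealer has 3 equally likely choices, so probability 1/3; weight (3/10)·(1/3) = 1/10.
The weights sum to 2/5.
So P(the pea under cup 1 | the dealer opened cup 2) = (3/20) / (2/5) = 3/8.

3/8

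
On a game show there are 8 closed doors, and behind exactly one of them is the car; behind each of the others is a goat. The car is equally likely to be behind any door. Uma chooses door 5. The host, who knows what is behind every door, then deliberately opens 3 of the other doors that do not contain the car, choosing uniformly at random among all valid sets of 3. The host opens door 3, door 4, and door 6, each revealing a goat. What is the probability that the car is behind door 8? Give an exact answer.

Apply Bayes' rule, conditioning on where the car actually is.
If it is behind any of doors 1, 2, 7, and 8 (prior 1/8 each): the host has 20 equally likely choices, so probability 1/20; weight (1/8)·(1/20) = 1/160 each.
If it is behind any of doors 3, 4, and 6 (prior 1/8 each): that door was opened and seen not to hold the prize — ruled out; weight (1/8)·0 = 0 each.
If it is behind door 5 (prior 1/8): the host has 35 equally likely choices, so probability 1/35; weight (1/8)·(1/35) = 1/280.
The weights sum to 1/35.
So P(the car behind door 8 | the host opened door 3, door 4, and door 6) = (1/160) / (1/35) = 7/32.

7/32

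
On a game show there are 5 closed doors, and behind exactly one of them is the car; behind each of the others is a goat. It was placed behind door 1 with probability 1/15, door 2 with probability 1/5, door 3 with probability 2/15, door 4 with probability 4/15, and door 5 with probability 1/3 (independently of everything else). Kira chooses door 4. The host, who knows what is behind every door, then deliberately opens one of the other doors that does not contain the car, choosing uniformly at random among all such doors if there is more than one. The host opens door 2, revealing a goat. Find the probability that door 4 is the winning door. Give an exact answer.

3/11

Consider each possible location of the car in turn.
If it is behind door 1 (prior 1/15): the host has 3 equally likely choices, so probability 1/3; weight (1/15)·(1/3) = 1/45.
If it is behind door 2 (prior 1/5): the host opened door 2, so this case is ruled out; weight (1/5)·0 = 0.
If it is behind door 3 (prior 2/15): the host has 3 equally likely choices, so probability 1/3; weight (2/15)·(1/3) = 2/45.
If it is behind door 4 (prior 4/15): the host has 4 equally likely choices, so probability 1/4; weight (4/15)·(1/4) = 1/15.
If it is behind door 5 (prior 1/3): the host has 3 equally likely choices, so probability 1/3; weight (1/3)·(1/3) = 1/9.
The weights sum to 11/45.
So P(the car behind door 4 | the host opened door 2) = (1/15) / (11/45) = 3/11.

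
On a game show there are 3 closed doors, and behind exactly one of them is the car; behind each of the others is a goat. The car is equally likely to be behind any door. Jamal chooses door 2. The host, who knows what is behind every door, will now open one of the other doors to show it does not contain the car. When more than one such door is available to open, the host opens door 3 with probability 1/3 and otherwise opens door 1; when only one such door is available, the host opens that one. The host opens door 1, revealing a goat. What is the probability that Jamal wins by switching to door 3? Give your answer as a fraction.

3/5

Condition on the true location of the car.
If it is behind door 1 (prior 1/3): the host opened door 1, so this case is ruled out; weight (1/3)·0 = 0.
If it is behind door 2 (prior 1/3): door 3 is available but not opened, probability 2/3; weight (1/3)·(2/3) = 2/9.
If it is behind door 3 (prior 1/3): only door 1 is available, probability 1; weight (1/3)·1 = 1/3.
The weights sum to 5/9.
So P(the car behind door 3 | the host opened door 1) = (1/3) / (5/9) = 3/5.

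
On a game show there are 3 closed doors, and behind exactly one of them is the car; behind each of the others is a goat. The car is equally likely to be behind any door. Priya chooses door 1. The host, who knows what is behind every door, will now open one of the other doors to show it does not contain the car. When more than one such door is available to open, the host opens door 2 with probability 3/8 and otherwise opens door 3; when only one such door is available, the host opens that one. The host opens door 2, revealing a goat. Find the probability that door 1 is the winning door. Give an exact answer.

Apply Bayes' rule, conditioning on where the car actually is.
If it is behind door 1 (prior 1/3): door 2 is available, opened with probability 3/8; weight (1/3)·(3/8) = 1/8.
If it is behind door 2 (prior 1/3): the host opened door 2, so this case is ruled out; weight (1/3)·0 = 0.
If it is behind door 3 (prior 1/3): only door 2 is available, probability 1; weight (1/3)·1 = 1/3.
The weights sum to 11/24.
So P(the car behind door 1 | the host opened door 2) = (1/8) / (11/24) = 3/11.

3/11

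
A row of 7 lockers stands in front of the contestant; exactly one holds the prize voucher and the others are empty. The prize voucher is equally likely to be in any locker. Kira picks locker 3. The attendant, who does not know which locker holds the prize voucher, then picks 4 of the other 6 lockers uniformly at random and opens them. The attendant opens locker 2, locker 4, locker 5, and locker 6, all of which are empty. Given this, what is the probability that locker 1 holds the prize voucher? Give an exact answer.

1/3

Condition on the true location of the prize voucher.
If it is in any of lockers 1, 3, and 7 (prior 1/7 each): the attendant picks exactly this set with probability 1/15 regardless, and none is the prize; weight (1/7)·(1/15) = 1/105 each.
If it is in any of lockers 2, 4, 5, and 6 (prior 1/7 each): that locker was opened and seen not to hold the prize — ruled out; weight (1/7)·0 = 0 each.
The weights sum to 1/35.
So P(the prize voucher in locker 1 | the attendant opened locker 2, locker 4, locker 5, and locker 6) = (1/105) / (1/35) = 1/3.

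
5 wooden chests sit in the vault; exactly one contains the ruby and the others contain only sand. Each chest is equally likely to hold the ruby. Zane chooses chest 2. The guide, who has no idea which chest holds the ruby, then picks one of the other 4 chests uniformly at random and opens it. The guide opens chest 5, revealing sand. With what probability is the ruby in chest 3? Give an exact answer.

Because the guide chose which chest to open without knowing where the ruby is, the choice is independent of the prize location. Learning that chest 5 does not hold the ruby simply rules out that one location and leaves the remaining 4 chests still equally likely by symmetry.
So P(the ruby in chest 3) = 1/4.

1/4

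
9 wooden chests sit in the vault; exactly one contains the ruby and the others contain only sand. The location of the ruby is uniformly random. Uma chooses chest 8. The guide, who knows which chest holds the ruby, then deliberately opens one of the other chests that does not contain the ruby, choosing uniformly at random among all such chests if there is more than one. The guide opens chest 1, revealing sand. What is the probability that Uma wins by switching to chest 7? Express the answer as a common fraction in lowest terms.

8/63

Consider each possible location of the ruby in turn.
If it is in chest 1 (prior 1/9): the guide opened chest 1, so this case is ruled out; weight (1/9)·0 = 0.
If it is in any of chests 2, 3, 4, 5, 6, 7, and 9 (prior 1/9 each): the guide has 7 equally likely choices, so probability 1/7; weight (1/9)·(1/7) = 1/63 each.
If it is in chest 8 (prior 1/9): the guide has 8 equally likely choices, so probability 1/8; weight (1/9)·(1/8) = 1/72.
The weights sum to 1/8.
So P(the ruby in chest 7 | the guide opened chest 1) = (1/63) / (1/8) = 8/63.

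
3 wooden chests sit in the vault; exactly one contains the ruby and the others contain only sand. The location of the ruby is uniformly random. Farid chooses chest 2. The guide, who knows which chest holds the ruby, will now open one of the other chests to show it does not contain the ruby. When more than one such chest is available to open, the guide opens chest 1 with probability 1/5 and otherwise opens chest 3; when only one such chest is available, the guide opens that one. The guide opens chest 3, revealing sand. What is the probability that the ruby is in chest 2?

Apply Bayes' rule, conditioning on where the ruby actually is.
If it is in chest 1 (prior 1/3): only chest 3 is available, probability 1; weight (1/3)·1 = 1/3.
If it is in chest 2 (prior 1/3): chest 1 is available but not opened, probability 4/5; weight (1/3)·(4/5) = 4/15.
If it is in chest 3 (prior 1/3): the guide opened chest 3, so this case is ruled out; weight (1/3)·0 = 0.
The weights sum to 3/5.
So P(the ruby in chest 2 | the guide opened chest 3) = (4/15) / (3/5) = 4/9.

4/9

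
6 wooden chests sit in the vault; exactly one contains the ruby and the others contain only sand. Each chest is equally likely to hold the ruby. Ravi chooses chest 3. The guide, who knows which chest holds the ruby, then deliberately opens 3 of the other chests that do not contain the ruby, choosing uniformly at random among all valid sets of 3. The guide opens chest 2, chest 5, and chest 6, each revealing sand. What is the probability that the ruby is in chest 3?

Consider each possible location of the ruby in turn.
If it is in either of chests 1 and 4 (prior 1/6 each): the guide has 4 equally likely choices, so probability 1/4; weight (1/6)·(1/4) = 1/24 each.
If it is in any of chests 2, 5, and 6 (prior 1/6 each): that chest was opened and seen not to hold the prize — ruled out; weight (1/6)·0 = 0 each.
If it is in chest 3 (prior 1/6): the guide has 10 equally likely choices, so probability 1/10; weight (1/6)·(1/10) = 1/60.
The weights sum to 1/10.
So P(the ruby in chest 3 | the guide opened chest 2, chest 5, and chest 6) = (1/60) / (1/10) = 1/6.

1/6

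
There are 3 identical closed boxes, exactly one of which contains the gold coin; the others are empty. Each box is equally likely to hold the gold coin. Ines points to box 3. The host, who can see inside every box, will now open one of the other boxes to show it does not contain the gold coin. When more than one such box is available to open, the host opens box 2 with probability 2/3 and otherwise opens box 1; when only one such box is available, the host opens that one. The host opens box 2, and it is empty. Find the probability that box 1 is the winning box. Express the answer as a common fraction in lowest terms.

Apply Bayes' rule, conditioning on where the gold coin actually is.
If it is in box 1 (prior 1/3): only box 2 is available, probability 1; weight (1/3)·1 = 1/3.
If it is in box 2 (prior 1/3): the host opened box 2, so this case is ruled out; weight (1/3)·0 = 0.
If it is in box 3 (prior 1/3): box 2 is available, opened with probability 2/3; weight (1/3)·(2/3) = 2/9.
The weights sum to 5/9.
So P(the gold coin in box 1 | the host opened box 2) = (1/3) / (5/9) = 3/5.

3/5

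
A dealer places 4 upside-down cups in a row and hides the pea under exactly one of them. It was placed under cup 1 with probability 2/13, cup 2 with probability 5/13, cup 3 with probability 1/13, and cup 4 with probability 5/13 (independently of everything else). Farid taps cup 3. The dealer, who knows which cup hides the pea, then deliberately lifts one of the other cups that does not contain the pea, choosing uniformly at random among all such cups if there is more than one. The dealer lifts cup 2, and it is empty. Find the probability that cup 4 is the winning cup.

Consider each possible location of the pea in turn.
If it is under cup 1 (prior 2/13): the dealer has 2 equally likely choices, so probability 1/2; weight (2/13)·(1/2) = 1/13.
If it is under cup 2 (prior 5/13): the dealer opened cup 2, so this case is ruled out; weight (5/13)·0 = 0.
If it is under cup 3 (prior 1/13): the dealer has 3 equally likely choices, so probability 1/3; weight (1/13)·(1/3) = 1/39.
If it is under cup 4 (prior 5/13): the dealer has 2 equally likely choices, so probability 1/2; weight (5/13)·(1/2) = 5/26.
The weights sum to 23/78.
So P(the pea under cup 4 | the dealer opened cup 2) = (5/26) / (23/78) = 15/23.

15/23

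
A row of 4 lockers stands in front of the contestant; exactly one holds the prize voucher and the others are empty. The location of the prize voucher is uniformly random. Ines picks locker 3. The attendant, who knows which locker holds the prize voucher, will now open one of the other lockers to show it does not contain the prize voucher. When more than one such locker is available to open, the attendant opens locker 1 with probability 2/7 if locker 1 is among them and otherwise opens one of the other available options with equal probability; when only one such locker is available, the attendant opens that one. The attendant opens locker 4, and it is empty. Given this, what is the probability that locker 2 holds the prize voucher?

Consider each possible location of the prize voucher in turn.
If it is in locker 1 (prior 1/4): locker 1 holds the prize so is unavailable; the attendant chooses uniformly among the 2 others, probability 1/2; weight (1/4)·(1/2) = 1/8.
If it is in locker 2 (prior 1/4): locker 1 is available but not opened, probability 5/7; weight (1/4)·(5/7) = 5/28.
If it is in locker 3 (prior 1/4): locker 1 is available but not opened; locker 4 gets probability (1 − 2/7)/2 = 5/14; weight (1/4)·(5/14) = 5/56.
If it is in locker 4 (prior 1/4): the attendant opened locker 4, so this case is ruled out; weight (1/4)·0 = 0.
The weights sum to 11/28.
So P(the prize voucher in locker 2 | the attendant opened locker 4) = (5/28) / (11/28) = 5/11.

5/11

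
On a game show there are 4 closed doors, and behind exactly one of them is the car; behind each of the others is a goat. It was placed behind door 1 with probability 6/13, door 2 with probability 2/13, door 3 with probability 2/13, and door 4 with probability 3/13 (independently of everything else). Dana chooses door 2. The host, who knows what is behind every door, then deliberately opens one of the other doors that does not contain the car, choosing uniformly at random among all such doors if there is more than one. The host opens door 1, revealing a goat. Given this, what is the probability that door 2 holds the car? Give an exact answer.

4/19

Consider each possible location of the car in turn.
If it is behind door 1 (prior 6/13): the host opened door 1, so this case is ruled out; weight (6/13)·0 = 0.
If it is behind door 2 (prior 2/13): the host has 3 equally likely choices, so probability 1/3; weight (2/13)·(1/3) = 2/39.
If it is behind door 3 (prior 2/13): the host has 2 equally likely choices, so probability 1/2; weight (2/13)·(1/2) = 1/13.
If it is behind door 4 (prior 3/13): the host has 2 equally likely choices, so probability 1/2; weight (3/13)·(1/2) = 3/26.
The weights sum to 19/78.
So P(the car behind door 2 | the host opened door 1) = (2/39) / (19/78) = 4/19.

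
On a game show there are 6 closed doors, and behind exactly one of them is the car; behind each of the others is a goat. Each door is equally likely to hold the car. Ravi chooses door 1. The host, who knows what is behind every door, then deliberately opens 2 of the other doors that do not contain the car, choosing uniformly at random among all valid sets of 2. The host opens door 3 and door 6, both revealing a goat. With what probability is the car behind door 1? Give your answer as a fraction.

1/6

Apply Bayes' rule, conditioning on where the car actually is.
If it is behind door 1 (prior 1/6): the host has 10 equally likely choices, so probability 1/10; weight (1/6)·(1/10) = 1/60.
If it is behind any of doors 2, 4, and 5 (prior 1/6 each): the host has 6 equally likely choices, so probability 1/6; weight (1/6)·(1/6) = 1/36 each.
If it is behind either of doors 3 and 6 (prior 1/6 each): that door was opened and seen not to hold the prize — ruled out; weight (1/6)·0 = 0 each.
The weights sum to 1/10.
So P(the car behind door 1 | the host opened door 3 and door 6) = (1/60) / (1/10) = 1/6.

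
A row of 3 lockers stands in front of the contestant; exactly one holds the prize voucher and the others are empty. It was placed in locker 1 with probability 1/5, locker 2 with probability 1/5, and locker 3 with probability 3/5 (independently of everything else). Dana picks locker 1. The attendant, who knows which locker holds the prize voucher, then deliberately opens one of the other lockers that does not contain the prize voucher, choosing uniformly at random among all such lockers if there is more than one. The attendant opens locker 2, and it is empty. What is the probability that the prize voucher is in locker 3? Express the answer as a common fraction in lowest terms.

6/7

Consider each possible location of the prize voucher in turn.
If it is in locker 1 (prior 1/5): the attendant has 2 equally likely choices, so probability 1/2; weight (1/5)·(1/2) = 1/10.
If it is in locker 2 (prior 1/5): the attendant opened locker 2, so this case is ruled out; weight (1/5)·0 = 0.
If it is in locker 3 (prior 3/5): the attendant has no choice, probability 1; weight (3/5)·1 = 3/5.
The weights sum to 7/10.
So P(the prize voucher in locker 3 | the attendant opened locker 2) = (3/5) / (7/10) = 6/7.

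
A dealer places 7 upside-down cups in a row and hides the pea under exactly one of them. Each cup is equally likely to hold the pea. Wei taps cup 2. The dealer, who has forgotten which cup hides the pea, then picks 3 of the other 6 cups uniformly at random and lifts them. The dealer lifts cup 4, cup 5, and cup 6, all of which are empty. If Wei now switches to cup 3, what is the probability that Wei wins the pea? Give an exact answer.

1/4

Consider each possible location of the pea in turn.
If it is under any of cups 1, 2, 3, and 7 (prior 1/7 each): the dealer picks exactly this set with probability 1/20 regardless, and none is the prize; weight (1/7)·(1/20) = 1/140 each.
If it is under any of cups 4, 5, and 6 (prior 1/7 each): that cup was opened and seen not to hold the prize — ruled out; weight (1/7)·0 = 0 each.
The weights sum to 1/35.
So P(the pea under cup 3 | the dealer opened cup 4, cup 5, and cup 6) = (1/140) / (1/35) = 1/4.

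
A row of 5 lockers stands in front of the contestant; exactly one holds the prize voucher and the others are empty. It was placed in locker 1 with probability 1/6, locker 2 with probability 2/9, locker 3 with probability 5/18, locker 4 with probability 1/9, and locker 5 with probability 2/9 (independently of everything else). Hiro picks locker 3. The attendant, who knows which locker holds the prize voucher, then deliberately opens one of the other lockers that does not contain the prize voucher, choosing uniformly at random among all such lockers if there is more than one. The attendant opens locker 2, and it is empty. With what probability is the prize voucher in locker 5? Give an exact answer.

Consider each possible location of the prize voucher in turn.
If it is in locker 1 (prior 1/6): the attendant has 3 equally likely choices, so probability 1/3; weight (1/6)·(1/3) = 1/18.
If it is in locker 2 (prior 2/9): the attendant opened locker 2, so this case is ruled out; weight (2/9)·0 = 0.
If it is in locker 3 (prior 5/18): the attendant has 4 equally likely choices, so probability 1/4; weight (5/18)·(1/4) = 5/72.
If it is in locker 4 (prior 1/9): the attendant has 3 equally likely choices, so probability 1/3; weight (1/9)·(1/3) = 1/27.
If it is in locker 5 (prior 2/9): the attendant has 3 equally likely choices, so probability 1/3; weight (2/9)·(1/3) = 2/27.
The weights sum to 17/72.
So P(the prize voucher in locker 5 | the attendant opened locker 2) = (2/27) / (17/72) = 16/51.

16/51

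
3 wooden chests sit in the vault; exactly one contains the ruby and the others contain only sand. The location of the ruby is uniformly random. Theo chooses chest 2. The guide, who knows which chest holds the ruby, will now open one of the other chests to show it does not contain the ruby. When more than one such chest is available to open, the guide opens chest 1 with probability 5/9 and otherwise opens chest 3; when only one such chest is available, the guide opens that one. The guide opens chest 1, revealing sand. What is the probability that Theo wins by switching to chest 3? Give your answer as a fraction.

Apply Bayes' rule, conditioning on where the ruby actually is.
If it is in chest 1 (prior 1/3): the guide opened chest 1, so this case is ruled out; weight (1/3)·0 = 0.
If it is in chest 2 (prior 1/3): chest 1 is available, opened with probability 5/9; weight (1/3)·(5/9) = 5/27.
If it is in chest 3 (prior 1/3): only chest 1 is available, probability 1; weight (1/3)·1 = 1/3.
The weights sum to 14/27.
So P(the ruby in chest 3 | the guide opened chest 1) = (1/3) / (14/27) = 9/14.

9/14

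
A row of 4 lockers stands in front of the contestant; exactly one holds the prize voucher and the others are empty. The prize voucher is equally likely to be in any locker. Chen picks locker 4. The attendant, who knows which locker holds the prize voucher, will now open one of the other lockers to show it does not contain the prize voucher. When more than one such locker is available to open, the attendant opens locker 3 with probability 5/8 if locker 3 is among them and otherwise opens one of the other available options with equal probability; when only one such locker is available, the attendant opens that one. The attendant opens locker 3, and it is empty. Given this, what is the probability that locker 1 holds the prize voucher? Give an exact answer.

Apply Bayes' rule, conditioning on where the prize voucher actually is.
If it is in any of lockers 1, 2, and 4 (prior 1/4 each): locker 3 is available, opened with probability 5/8; weight (1/4)·(5/8) = 5/32 each.
If it is in locker 3 (prior 1/4): the attendant opened locker 3, so this case is ruled out; weight (1/4)·0 = 0.
The weights sum to 15/32.
So P(the prize voucher in locker 1 | the attendant opened locker 3) = (5/32) / (15/32) = 1/3.

1/3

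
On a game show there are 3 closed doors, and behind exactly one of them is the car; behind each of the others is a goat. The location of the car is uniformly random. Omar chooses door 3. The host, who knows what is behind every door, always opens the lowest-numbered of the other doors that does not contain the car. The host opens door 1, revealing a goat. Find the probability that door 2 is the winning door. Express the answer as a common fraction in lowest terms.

Consider each possible location of the car in turn.
If it is behind door 1 (prior 1/3): the host opened door 1, so this case is ruled out; weight (1/3)·0 = 0.
If it is behind either of doors 2 and 3 (prior 1/3 each): door 1 is the lowest-numbered option available, probability 1; weight (1/3)·1 = 1/3 each.
The weights sum to 2/3.
So P(the car behind door 2 | the host opened door 1) = (1/3) / (2/3) = 1/2.

1/2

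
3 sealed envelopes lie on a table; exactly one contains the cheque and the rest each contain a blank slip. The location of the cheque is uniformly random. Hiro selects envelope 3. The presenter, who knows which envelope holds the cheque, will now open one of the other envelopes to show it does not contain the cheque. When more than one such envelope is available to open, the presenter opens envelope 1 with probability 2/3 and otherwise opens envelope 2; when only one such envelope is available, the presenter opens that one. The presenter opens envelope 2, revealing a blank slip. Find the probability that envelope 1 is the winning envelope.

Condition on the true location of the cheque.
If it is in envelope 1 (prior 1/3): only envelope 2 is available, probability 1; weight (1/3)·1 = 1/3.
If it is in envelope 2 (prior 1/3): the presenter opened envelope 2, so this case is ruled out; weight (1/3)·0 = 0.
If it is in envelope 3 (prior 1/3): envelope 1 is available but not opened, probability 1/3; weight (1/3)·(1/3) = 1/9.
The weights sum to 4/9.
So P(the cheque in envelope 1 | the presenter opened envelope 2) = (1/3) / (4/9) = 3/4.

3/4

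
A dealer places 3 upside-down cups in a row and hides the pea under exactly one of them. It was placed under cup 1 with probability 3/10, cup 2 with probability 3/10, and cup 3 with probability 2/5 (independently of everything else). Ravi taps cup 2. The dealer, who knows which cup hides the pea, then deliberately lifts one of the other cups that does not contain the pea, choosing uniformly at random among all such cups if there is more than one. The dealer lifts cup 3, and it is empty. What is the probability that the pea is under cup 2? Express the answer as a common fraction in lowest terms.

Condition on the true location of the pea.
If it is under cup 1 (prior 3/10): the dealer has no choice, probability 1; weight (3/10)·1 = 3/10.
If it is under cup 2 (prior 3/10): the dealer has 2 equally likely choices, so probability 1/2; weight (3/10)·(1/2) = 3/20.
If it is under cup 3 (prior 2/5): the dealer opened cup 3, so this case is ruled out; weight (2/5)·0 = 0.
The weights sum to 9/20.
So P(the pea under cup 2 | the dealer opened cup 3) = (3/20) / (9/20) = 1/3.

1/3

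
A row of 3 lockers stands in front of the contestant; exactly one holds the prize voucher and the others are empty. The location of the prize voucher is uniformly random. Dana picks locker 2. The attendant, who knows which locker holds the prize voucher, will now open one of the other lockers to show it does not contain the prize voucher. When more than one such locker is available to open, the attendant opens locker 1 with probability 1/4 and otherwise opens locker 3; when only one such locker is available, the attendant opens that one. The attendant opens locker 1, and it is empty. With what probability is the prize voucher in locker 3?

4/5

Consider each possible location of the prize voucher in turn.
If it is in locker 1 (prior 1/3): the attendant opened locker 1, so this case is ruled out; weight (1/3)·0 = 0.
If it is in locker 2 (prior 1/3): locker 1 is available, opened with probability 1/4; weight (1/3)·(1/4) = 1/12.
If it is in locker 3 (prior 1/3): only locker 1 is available, probability 1; weight (1/3)·1 = 1/3.
The weights sum to 5/12.
So P(the prize voucher in locker 3 | the attendant opened locker 1) = (1/3) / (5/12) = 4/5.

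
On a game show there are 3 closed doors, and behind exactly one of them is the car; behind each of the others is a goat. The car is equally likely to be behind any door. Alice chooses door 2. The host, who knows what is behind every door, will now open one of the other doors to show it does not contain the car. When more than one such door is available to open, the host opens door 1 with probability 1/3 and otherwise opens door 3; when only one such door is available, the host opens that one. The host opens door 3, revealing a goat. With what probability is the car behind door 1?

Consider each possible location of the car in turn.
If it is behind door 1 (prior 1/3): only door 3 is available, probability 1; weight (1/3)·1 = 1/3.
If it is behind door 2 (prior 1/3): door 1 is available but not opened, probability 2/3; weight (1/3)·(2/3) = 2/9.
If it is behind door 3 (prior 1/3): the host opened door 3, so this case is ruled out; weight (1/3)·0 = 0.
The weights sum to 5/9.
So P(the car behind door 1 | the host opened door 3) = (1/3) / (5/9) = 3/5.

3/5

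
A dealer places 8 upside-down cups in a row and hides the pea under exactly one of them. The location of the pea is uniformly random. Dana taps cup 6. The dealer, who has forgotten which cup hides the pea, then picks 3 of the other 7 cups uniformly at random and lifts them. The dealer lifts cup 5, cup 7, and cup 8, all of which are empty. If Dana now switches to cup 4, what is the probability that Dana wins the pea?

Consider each possible location of the pea in turn.
If it is under any of cups 1, 2, 3, 4, and 6 (prior 1/8 each): the dealer picks exactly this set with probability 1/35 regardless, and none is the prize; weight (1/8)·(1/35) = 1/280 each.
If it is under any of cups 5, 7, and 8 (prior 1/8 each): that cup was opened and seen not to hold the prize — ruled out; weight (1/8)·0 = 0 each.
The weights sum to 1/56.
So P(the pea under cup 4 | the dealer opened cup 5, cup 7, and cup 8) = (1/280) / (1/56) = 1/5.

1/5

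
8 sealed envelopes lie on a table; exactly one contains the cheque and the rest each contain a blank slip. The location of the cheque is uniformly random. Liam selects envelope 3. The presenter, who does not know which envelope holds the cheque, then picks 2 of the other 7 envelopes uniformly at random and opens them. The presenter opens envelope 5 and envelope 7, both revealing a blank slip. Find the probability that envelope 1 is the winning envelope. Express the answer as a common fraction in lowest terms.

Because the presenter chose which envelopes to open without knowing where the cheque is, the choice is independent of the prize location. Learning that none of the 2 opened envelopes holds the cheque simply rules out those 2 locations and leaves the remaining 6 envelopes still equally likely by symmetry.
So P(the cheque in envelope 1) = 1/6.

1/6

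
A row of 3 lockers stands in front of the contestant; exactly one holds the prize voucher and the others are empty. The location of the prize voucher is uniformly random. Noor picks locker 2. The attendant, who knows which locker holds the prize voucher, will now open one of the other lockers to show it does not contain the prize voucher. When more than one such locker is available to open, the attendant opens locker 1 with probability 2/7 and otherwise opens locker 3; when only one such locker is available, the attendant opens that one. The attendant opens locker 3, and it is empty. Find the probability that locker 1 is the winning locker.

Apply Bayes' rule, conditioning on where the prize voucher actually is.
If it is in locker 1 (prior 1/3): only locker 3 is available, probability 1; weight (1/3)·1 = 1/3.
If it is in locker 2 (prior 1/3): locker 1 is available but not opened, probability 5/7; weight (1/3)·(5/7) = 5/21.
If it is in locker 3 (prior 1/3): the attendant opened locker 3, so this case is ruled out; weight (1/3)·0 = 0.
The weights sum to 4/7.
So P(the prize voucher in locker 1 | the attendant opened locker 3) = (1/3) / (4/7) = 7/12.

7/12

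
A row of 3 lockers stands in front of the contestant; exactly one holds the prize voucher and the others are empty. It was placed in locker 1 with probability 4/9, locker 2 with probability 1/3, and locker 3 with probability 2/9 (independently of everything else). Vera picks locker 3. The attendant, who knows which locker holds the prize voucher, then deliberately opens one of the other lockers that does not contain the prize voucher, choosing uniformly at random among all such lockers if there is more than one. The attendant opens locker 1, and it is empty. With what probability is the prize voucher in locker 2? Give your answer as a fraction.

Consider each possible location of the prize voucher in turn.
If it is in locker 1 (prior 4/9): the attendant opened locker 1, so this case is ruled out; weight (4/9)·0 = 0.
If it is in locker 2 (prior 1/3): the attendant has no choice, probability 1; weight (1/3)·1 = 1/3.
If it is in locker 3 (prior 2/9): the attendant has 2 equally likely choices, so probability 1/2; weight (2/9)·(1/2) = 1/9.
The weights sum to 4/9.
So P(the prize voucher in locker 2 | the attendant opened locker 1) = (1/3) / (4/9) = 3/4.

3/4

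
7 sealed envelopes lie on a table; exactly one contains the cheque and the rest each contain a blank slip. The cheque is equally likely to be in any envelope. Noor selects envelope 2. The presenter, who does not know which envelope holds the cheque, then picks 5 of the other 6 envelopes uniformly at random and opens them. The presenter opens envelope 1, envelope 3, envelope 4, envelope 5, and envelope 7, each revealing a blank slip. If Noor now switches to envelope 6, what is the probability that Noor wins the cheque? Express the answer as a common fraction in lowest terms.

1/2

Apply Bayes' rule, conditioning on where the cheque actually is.
If it is in any of envelopes 1, 3, 4, 5, and 7 (prior 1/7 each): that envelope was opened and seen not to hold the prize — ruled out; weight (1/7)·0 = 0 each.
If it is in either of envelopes 2 and 6 (prior 1/7 each): the presenter picks exactly this set with probability 1/6 regardless, and none is the prize; weight (1/7)·(1/6) = 1/42 each.
The weights sum to 1/21.
So P(the cheque in envelope 6 | the presenter opened envelope 1, envelope 3, envelope 4, envelope 5, and envelope 7) = (1/42) / (1/21) = 1/2.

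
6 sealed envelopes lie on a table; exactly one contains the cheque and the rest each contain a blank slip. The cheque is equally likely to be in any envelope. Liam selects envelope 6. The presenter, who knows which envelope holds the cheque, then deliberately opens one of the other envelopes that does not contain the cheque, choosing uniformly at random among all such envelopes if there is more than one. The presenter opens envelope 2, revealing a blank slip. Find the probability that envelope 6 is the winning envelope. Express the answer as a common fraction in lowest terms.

1/6

Consider each possible location of the cheque in turn.
If it is in any of envelopes 1, 3, 4, and 5 (prior 1/6 each): the presenter has 4 equally likely choices, so probability 1/4; weight (1/6)·(1/4) = 1/24 each.
If it is in envelope 2 (prior 1/6): the presenter opened envelope 2, so this case is ruled out; weight (1/6)·0 = 0.
If it is in envelope 6 (prior 1/6): the presenter has 5 equally likely choices, so probability 1/5; weight (1/6)·(1/5) = 1/30.
The weights sum to 1/5.
So P(the cheque in envelope 6 | the presenter opened envelope 2) = (1/30) / (1/5) = 1/6.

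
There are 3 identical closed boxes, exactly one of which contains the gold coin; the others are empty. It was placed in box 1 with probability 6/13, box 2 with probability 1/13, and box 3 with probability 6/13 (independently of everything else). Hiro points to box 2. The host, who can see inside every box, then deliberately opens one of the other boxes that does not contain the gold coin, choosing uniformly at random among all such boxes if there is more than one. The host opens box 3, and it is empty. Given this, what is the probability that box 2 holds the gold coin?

Apply Bayes' rule, conditioning on where the gold coin actually is.
If it is in box 1 (prior 6/13): the host has no choice, probability 1; weight (6/13)·1 = 6/13.
If it is in box 2 (prior 1/13): the host has 2 equally likely choices, so probability 1/2; weight (1/13)·(1/2) = 1/26.
If it is in box 3 (prior 6/13): the host opened box 3, so this case is ruled out; weight (6/13)·0 = 0.
The weights sum to 1/2.
So P(the gold coin in box 2 | the host opened box 3) = (1/26) / (1/2) = 1/13.

1/13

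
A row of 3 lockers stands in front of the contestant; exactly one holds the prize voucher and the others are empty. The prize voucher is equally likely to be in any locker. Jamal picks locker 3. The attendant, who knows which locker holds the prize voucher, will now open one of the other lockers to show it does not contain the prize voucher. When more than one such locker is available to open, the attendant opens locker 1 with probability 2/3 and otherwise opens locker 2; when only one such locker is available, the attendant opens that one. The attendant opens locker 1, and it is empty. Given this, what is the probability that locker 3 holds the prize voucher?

2/5

Apply Bayes' rule, conditioning on where the prize voucher actually is.
If it is in locker 1 (prior 1/3): the attendant opened locker 1, so this case is ruled out; weight (1/3)·0 = 0.
If it is in locker 2 (prior 1/3): only locker 1 is available, probability 1; weight (1/3)·1 = 1/3.
If it is in locker 3 (prior 1/3): locker 1 is available, opened with probability 2/3; weight (1/3)·(2/3) = 2/9.
The weights sum to 5/9.
So P(the prize voucher in locker 3 | the attendant opened locker 1) = (2/9) / (5/9) = 2/5.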